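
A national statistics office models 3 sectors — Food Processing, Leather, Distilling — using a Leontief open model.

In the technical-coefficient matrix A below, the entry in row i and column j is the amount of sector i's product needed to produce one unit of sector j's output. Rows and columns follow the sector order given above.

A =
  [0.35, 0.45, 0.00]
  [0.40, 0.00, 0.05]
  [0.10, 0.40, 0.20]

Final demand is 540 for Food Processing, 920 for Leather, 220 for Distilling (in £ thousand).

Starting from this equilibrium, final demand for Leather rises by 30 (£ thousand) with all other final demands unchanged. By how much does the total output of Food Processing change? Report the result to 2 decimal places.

Δx_F = 29.94

I − A =
  [   0.65    -0.45     0.00]
  [  -0.40     1.00    -0.05]
  [  -0.10    -0.40     0.80]
Cofactors of I−A, C_ij = (−1)^(i+j)·(minor ij) (rows/columns in the sector order above):
  C_11 = (1.00)(0.80) − (-0.05)(-0.40) = 0.7800
  C_12 = −[(-0.40)(0.80) − (-0.05)(-0.10)] = 0.3250
  C_13 = (-0.40)(-0.40) − (1.00)(-0.10) = 0.2600
  C_21 = −[(-0.45)(0.80) − (0.00)(-0.40)] = 0.3600
  C_22 = (0.65)(0.80) − (0.00)(-0.10) = 0.5200
  C_23 = −[(0.65)(-0.40) − (-0.45)(-0.10)] = 0.3050
  C_31 = (-0.45)(-0.05) − (0.00)(1.00) = 0.0225
  C_32 = −[(0.65)(-0.05) − (0.00)(-0.40)] = 0.0325
  C_33 = (0.65)(1.00) − (-0.45)(-0.40) = 0.4700
det(I−A) = Σ_j (I−A)_1j·C_1j = (0.65)(0.7800) + (-0.45)(0.3250) + (0.00)(0.2600) = 0.36075
adj(I−A) = Cᵀ =
  [ 0.7800   0.3600   0.0225]
  [ 0.3250   0.5200   0.0325]
  [ 0.2600   0.3050   0.4700]
(I − A)⁻¹ = adj(I−A) / det(I−A) ≈
  [   2.1622     0.9979     0.0624]
  [   0.9009     1.4414     0.0901]
  [   0.7207     0.8455     1.3028]
Δx = (I − A)⁻¹ Δd with Δd having +30 in the Leather component and 0 elsewhere.
So Δx_F = L_FL · (+30), where L_FL = adj(I−A)_FL / det(I−A) = 0.3600 / 0.36075.
Δx_F = 0.3600 × (+30) / 0.36075 = 10.80 / 0.36075 ≈ 29.94.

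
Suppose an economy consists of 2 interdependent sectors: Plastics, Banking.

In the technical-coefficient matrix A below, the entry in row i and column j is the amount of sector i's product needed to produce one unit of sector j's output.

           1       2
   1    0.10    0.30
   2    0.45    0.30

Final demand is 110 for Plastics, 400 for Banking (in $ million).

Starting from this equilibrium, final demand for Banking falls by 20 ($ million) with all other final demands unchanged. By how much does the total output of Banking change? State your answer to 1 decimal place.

I − A =
  [   0.90    -0.30]
  [  -0.45     0.70]
det(I−A) = (0.90)(0.70) − (-0.30)(-0.45) = 0.4950
adj(I−A) = [[0.70, 0.30], [0.45, 0.90]]
(I − A)⁻¹ = adj(I−A) / det(I−A) ≈
  [   1.4141     0.6061]
  [   0.9091     1.8182]
Δx = (I − A)⁻¹ Δd with Δd having -20 in the Banking component and 0 elsewhere.
So Δx_2 = L_22 · (-20), where L_22 = adj(I−A)_22 / det(I−A) = 0.90 / 0.4950.
Δx_2 = 0.90 × (-20) / 0.4950 = -18.00 / 0.4950 ≈ -36.4.

Δx_2 = -36.4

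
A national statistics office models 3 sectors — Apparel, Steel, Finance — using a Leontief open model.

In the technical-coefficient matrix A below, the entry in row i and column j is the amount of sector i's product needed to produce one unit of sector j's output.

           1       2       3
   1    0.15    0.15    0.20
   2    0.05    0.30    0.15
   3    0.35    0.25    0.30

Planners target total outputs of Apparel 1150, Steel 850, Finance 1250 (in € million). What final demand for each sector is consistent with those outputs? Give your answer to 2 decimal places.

d_1 = 600.00, d_2 = 350.00, d_3 = 260.00

I − A =
  [   0.85    -0.15    -0.20]
  [  -0.05     0.70    -0.15]
  [  -0.35    -0.25     0.70]
d = (I − A) x:
  d_1 = (+0.85)·1150 + (-0.15)·850 + (-0.20)·1250 = 600.00
  d_2 = (-0.05)·1150 + (+0.70)·850 + (-0.15)·1250 = 350.00
  d_3 = (-0.35)·1150 + (-0.25)·850 + (+0.70)·1250 = 260.00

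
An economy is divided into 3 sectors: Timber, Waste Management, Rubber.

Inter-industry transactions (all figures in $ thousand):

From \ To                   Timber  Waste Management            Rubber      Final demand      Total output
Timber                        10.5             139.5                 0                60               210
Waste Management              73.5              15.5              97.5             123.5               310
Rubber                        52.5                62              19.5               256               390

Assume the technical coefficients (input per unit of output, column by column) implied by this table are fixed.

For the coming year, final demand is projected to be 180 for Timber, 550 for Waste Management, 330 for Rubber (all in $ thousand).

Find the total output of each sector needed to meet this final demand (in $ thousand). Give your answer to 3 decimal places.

x_T = 673.443, x_W = 1021.712, x_R = 739.688

Technical coefficients a_ij = z_ij / X_j:
  a_TT = 10.5/210 = 0.05, a_WT = 73.5/210 = 0.35, a_RT = 52.5/210 = 0.25
  a_TW = 139.5/310 = 0.45, a_WW = 15.5/310 = 0.05, a_RW = 62/310 = 0.20
  a_TR = 0/390 = 0.00, a_WR = 97.5/390 = 0.25, a_RR = 19.5/390 = 0.05
I − A =
  [   0.95    -0.45     0.00]
  [  -0.35     0.95    -0.25]
  [  -0.25    -0.20     0.95]
Cofactors of I−A, C_ij = (−1)^(i+j)·(minor ij) (rows/columns in the sector order above):
  C_11 = (0.95)(0.95) − (-0.25)(-0.20) = 0.8525
  C_12 = −[(-0.35)(0.95) − (-0.25)(-0.25)] = 0.3950
  C_13 = (-0.35)(-0.20) − (0.95)(-0.25) = 0.3075
  C_21 = −[(-0.45)(0.95) − (0.00)(-0.20)] = 0.4275
  C_22 = (0.95)(0.95) − (0.00)(-0.25) = 0.9025
  C_23 = −[(0.95)(-0.20) − (-0.45)(-0.25)] = 0.3025
  C_31 = (-0.45)(-0.25) − (0.00)(0.95) = 0.1125
  C_32 = −[(0.95)(-0.25) − (0.00)(-0.35)] = 0.2375
  C_33 = (0.95)(0.95) − (-0.45)(-0.35) = 0.7450
det(I−A) = Σ_j (I−A)_1j·C_1j = (0.95)(0.8525) + (-0.45)(0.3950) + (0.00)(0.3075) = 0.632125
adj(I−A) = Cᵀ =
  [ 0.8525   0.4275   0.1125]
  [ 0.3950   0.9025   0.2375]
  [ 0.3075   0.3025   0.7450]
(I − A)⁻¹ = adj(I−A) / det(I−A) ≈
  [   1.3486     0.6763     0.1780]
  [   0.6249     1.4277     0.3757]
  [   0.4865     0.4785     1.1786]
x = (I − A)⁻¹ d = adj(I−A)·d / det(I−A), with det(I−A) = 0.632125:
  x_T = (0.8525·180 + 0.4275·550 + 0.1125·330) / 0.632125 = 425.70 / 0.632125 ≈ 673.443
  x_W = (0.3950·180 + 0.9025·550 + 0.2375·330) / 0.632125 = 645.85 / 0.632125 ≈ 1021.712
  x_R = (0.3075·180 + 0.3025·550 + 0.7450·330) / 0.632125 = 467.575 / 0.632125 ≈ 739.688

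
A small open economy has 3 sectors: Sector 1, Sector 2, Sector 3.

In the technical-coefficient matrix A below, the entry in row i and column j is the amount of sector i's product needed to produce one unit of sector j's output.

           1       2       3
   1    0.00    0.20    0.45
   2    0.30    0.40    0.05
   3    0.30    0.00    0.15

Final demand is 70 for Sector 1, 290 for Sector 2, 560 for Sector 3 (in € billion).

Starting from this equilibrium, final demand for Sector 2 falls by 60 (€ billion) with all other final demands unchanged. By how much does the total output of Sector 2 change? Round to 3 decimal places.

Δx_2 = -114.400

I − A =
  [   1.00    -0.20    -0.45]
  [  -0.30     0.60    -0.05]
  [  -0.30     0.00     0.85]
Cofactors of I−A, C_ij = (−1)^(i+j)·(minor ij) (rows/columns in the sector order above):
  C_11 = (0.60)(0.85) − (-0.05)(0.00) = 0.5100
  C_12 = −[(-0.30)(0.85) − (-0.05)(-0.30)] = 0.2700
  C_13 = (-0.30)(0.00) − (0.60)(-0.30) = 0.1800
  C_21 = −[(-0.20)(0.85) − (-0.45)(0.00)] = 0.1700
  C_22 = (1.00)(0.85) − (-0.45)(-0.30) = 0.7150
  C_23 = −[(1.00)(0.00) − (-0.20)(-0.30)] = 0.0600
  C_31 = (-0.20)(-0.05) − (-0.45)(0.60) = 0.2800
  C_32 = −[(1.00)(-0.05) − (-0.45)(-0.30)] = 0.1850
  C_33 = (1.00)(0.60) − (-0.20)(-0.30) = 0.5400
det(I−A) = Σ_j (I−A)_1j·C_1j = (1.00)(0.5100) + (-0.20)(0.2700) + (-0.45)(0.1800) = 0.3750
adj(I−A) = Cᵀ =
  [ 0.5100   0.1700   0.2800]
  [ 0.2700   0.7150   0.1850]
  [ 0.1800   0.0600   0.5400]
(I − A)⁻¹ = adj(I−A) / det(I−A) ≈
  [   1.3600     0.4533     0.7467]
  [   0.7200     1.9067     0.4933]
  [   0.4800     0.1600     1.4400]
Δx = (I − A)⁻¹ Δd with Δd having -60 in the Sector 2 component and 0 elsewhere.
So Δx_2 = L_22 · (-60), where L_22 = adj(I−A)_22 / det(I−A) = 0.7150 / 0.3750.
Δx_2 = 0.7150 × (-60) / 0.3750 = -42.90 / 0.3750 = -114.400.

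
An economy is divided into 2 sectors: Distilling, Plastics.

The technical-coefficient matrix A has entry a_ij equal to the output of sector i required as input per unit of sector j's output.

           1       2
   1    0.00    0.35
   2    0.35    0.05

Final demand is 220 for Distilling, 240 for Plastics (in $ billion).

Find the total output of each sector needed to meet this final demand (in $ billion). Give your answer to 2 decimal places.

I − A =
  [   1.00    -0.35]
  [  -0.35     0.95]
det(I−A) = (1.00)(0.95) − (-0.35)(-0.35) = 0.8275
adj(I−A) = [[0.95, 0.35], [0.35, 1.00]]
(I − A)⁻¹ = adj(I−A) / det(I−A) ≈
  [   1.1480     0.4230]
  [   0.4230     1.2085]
x = (I − A)⁻¹ d = adj(I−A)·d / det(I−A), with det(I−A) = 0.8275:
  x_1 = (0.95·220 + 0.35·240) / 0.8275 = 293.00 / 0.8275 ≈ 354.08
  x_2 = (0.35·220 + 1.00·240) / 0.8275 = 317.00 / 0.8275 ≈ 383.08

x_1 = 354.08, x_2 = 383.08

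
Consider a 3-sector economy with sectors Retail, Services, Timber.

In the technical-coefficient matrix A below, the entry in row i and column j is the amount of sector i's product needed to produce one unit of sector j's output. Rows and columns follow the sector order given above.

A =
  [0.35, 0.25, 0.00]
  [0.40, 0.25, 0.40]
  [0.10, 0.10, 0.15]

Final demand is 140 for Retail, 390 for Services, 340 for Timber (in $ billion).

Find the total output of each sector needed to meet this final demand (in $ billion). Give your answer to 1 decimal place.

I − A =
  [   0.65    -0.25     0.00]
  [  -0.40     0.75    -0.40]
  [  -0.10    -0.10     0.85]
Cofactors of I−A, C_ij = (−1)^(i+j)·(minor ij) (rows/columns in the sector order above):
  C_11 = (0.75)(0.85) − (-0.40)(-0.10) = 0.5975
  C_12 = −[(-0.40)(0.85) − (-0.40)(-0.10)] = 0.3800
  C_13 = (-0.40)(-0.10) − (0.75)(-0.10) = 0.1150
  C_21 = −[(-0.25)(0.85) − (0.00)(-0.10)] = 0.2125
  C_22 = (0.65)(0.85) − (0.00)(-0.10) = 0.5525
  C_23 = −[(0.65)(-0.10) − (-0.25)(-0.10)] = 0.0900
  C_31 = (-0.25)(-0.40) − (0.00)(0.75) = 0.1000
  C_32 = −[(0.65)(-0.40) − (0.00)(-0.40)] = 0.2600
  C_33 = (0.65)(0.75) − (-0.25)(-0.40) = 0.3875
det(I−A) = Σ_j (I−A)_1j·C_1j = (0.65)(0.5975) + (-0.25)(0.3800) + (0.00)(0.1150) = 0.293375
adj(I−A) = Cᵀ =
  [ 0.5975   0.2125   0.1000]
  [ 0.3800   0.5525   0.2600]
  [ 0.1150   0.0900   0.3875]
(I − A)⁻¹ = adj(I−A) / det(I−A) ≈
  [   2.0366     0.7243     0.3409]
  [   1.2953     1.8833     0.8862]
  [   0.3920     0.3068     1.3208]
x = (I − A)⁻¹ d = adj(I−A)·d / det(I−A), with det(I−A) = 0.293375:
  x_1 = (0.5975·140 + 0.2125·390 + 0.1000·340) / 0.293375 = 200.525 / 0.293375 ≈ 683.5
  x_2 = (0.3800·140 + 0.5525·390 + 0.2600·340) / 0.293375 = 357.075 / 0.293375 ≈ 1217.1
  x_3 = (0.1150·140 + 0.0900·390 + 0.3875·340) / 0.293375 = 182.95 / 0.293375 ≈ 623.6

x_1 = 683.5, x_2 = 1217.1, x_3 = 623.6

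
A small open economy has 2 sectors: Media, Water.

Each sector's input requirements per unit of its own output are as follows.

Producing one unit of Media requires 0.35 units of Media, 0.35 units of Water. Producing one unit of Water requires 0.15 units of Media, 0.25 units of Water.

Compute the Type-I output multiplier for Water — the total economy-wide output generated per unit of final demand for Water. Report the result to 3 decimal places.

I − A =
  [   0.65    -0.15]
  [  -0.35     0.75]
det(I−A) = (0.65)(0.75) − (-0.15)(-0.35) = 0.4350
adj(I−A) = [[0.75, 0.15], [0.35, 0.65]]
(I − A)⁻¹ = adj(I−A) / det(I−A) ≈
  [   1.7241     0.3448]
  [   0.8046     1.4943]
The output multiplier for sector j is the column-j sum of the Leontief inverse (I − A)⁻¹ = adj(I−A) / det(I−A).
Column 2 of adj(I−A): (0.15, 0.65); det(I−A) = 0.4350.
m_2 = (0.15 + 0.65) / 0.4350 = 0.80 / 0.4350 ≈ 1.839.

m_2 = 1.839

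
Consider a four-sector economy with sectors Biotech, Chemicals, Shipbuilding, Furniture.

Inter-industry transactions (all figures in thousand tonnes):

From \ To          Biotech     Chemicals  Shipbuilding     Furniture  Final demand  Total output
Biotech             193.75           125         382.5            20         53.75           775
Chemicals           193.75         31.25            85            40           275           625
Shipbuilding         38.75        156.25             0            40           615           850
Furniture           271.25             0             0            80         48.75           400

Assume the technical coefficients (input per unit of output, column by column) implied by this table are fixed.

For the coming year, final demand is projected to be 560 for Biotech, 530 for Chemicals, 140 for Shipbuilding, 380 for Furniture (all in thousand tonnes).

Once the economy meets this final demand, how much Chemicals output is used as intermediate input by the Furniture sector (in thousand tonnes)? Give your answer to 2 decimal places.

Technical coefficients a_ij = z_ij / X_j:
  a_BB = 193.75/775 = 0.25, a_CB = 193.75/775 = 0.25, a_SB = 38.75/775 = 0.05, a_FB = 271.25/775 = 0.35
  a_BC = 125/625 = 0.20, a_CC = 31.25/625 = 0.05, a_SC = 156.25/625 = 0.25, a_FC = 0/625 = 0.00
  a_BS = 382.5/850 = 0.45, a_CS = 85/850 = 0.10, a_SS = 0/850 = 0.00, a_FS = 0/850 = 0.00
  a_BF = 20/400 = 0.05, a_CF = 40/400 = 0.10, a_SF = 40/400 = 0.10, a_FF = 80/400 = 0.20
I − A =
  [   0.75    -0.20    -0.45    -0.05]
  [  -0.25     0.95    -0.10    -0.10]
  [  -0.05    -0.25     1.00    -0.10]
  [  -0.35     0.00     0.00     0.80]
Compute the cofactors C_ij = (−1)^(i+j)·(3×3 minor ij) of I−A; the adjugate is their transpose:
adj(I−A) = Cᵀ =
  [ 0.740000   0.250000   0.358000   0.122250]
  [ 0.242500   0.548750   0.164000   0.104250]
  [ 0.130000   0.160625   0.506375   0.091500]
  [ 0.323750   0.109375   0.156625   0.593250]
det(I−A) = Σ_j (I−A)_1j·C_1j = (0.75)(0.740000) + (-0.20)(0.242500) + (-0.45)(0.130000) + (-0.05)(0.323750) = 0.4318125
(I − A)⁻¹ = adj(I−A) / det(I−A) ≈
  [   1.7137     0.5790     0.8291     0.2831]
  [   0.5616     1.2708     0.3798     0.2414]
  [   0.3011     0.3720     1.1727     0.2119]
  [   0.7497     0.2533     0.3627     1.3739]
First solve x = (I − A)⁻¹ d = adj(I−A)·d / det(I−A); in particular x_F = (0.323750·560 + 0.109375·530 + 0.156625·140 + 0.593250·380) / 0.4318125 = 486.63125 / 0.4318125 ≈ 1126.9504.
Intermediate flow from C to F: z_CF = a_CF · x_F = 0.10 × 486.63125 / 0.4318125 = 48.663125 / 0.4318125 ≈ 112.70.

z_CF = 112.70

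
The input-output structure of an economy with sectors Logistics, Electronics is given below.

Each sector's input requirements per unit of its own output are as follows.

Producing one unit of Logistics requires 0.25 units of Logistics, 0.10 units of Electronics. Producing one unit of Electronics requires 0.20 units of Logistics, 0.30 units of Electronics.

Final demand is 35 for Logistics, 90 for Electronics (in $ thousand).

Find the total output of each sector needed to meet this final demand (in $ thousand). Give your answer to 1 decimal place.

x_1 = 84.2, x_2 = 140.6

I − A =
  [   0.75    -0.20]
  [  -0.10     0.70]
det(I−A) = (0.75)(0.70) − (-0.20)(-0.10) = 0.5050
adj(I−A) = [[0.70, 0.20], [0.10, 0.75]]
(I − A)⁻¹ = adj(I−A) / det(I−A) ≈
  [   1.3861     0.3960]
  [   0.1980     1.4851]
x = (I − A)⁻¹ d = adj(I−A)·d / det(I−A), with det(I−A) = 0.5050:
  x_1 = (0.70·35 + 0.20·90) / 0.5050 = 42.50 / 0.5050 ≈ 84.2
  x_2 = (0.10·35 + 0.75·90) / 0.5050 = 71.00 / 0.5050 ≈ 140.6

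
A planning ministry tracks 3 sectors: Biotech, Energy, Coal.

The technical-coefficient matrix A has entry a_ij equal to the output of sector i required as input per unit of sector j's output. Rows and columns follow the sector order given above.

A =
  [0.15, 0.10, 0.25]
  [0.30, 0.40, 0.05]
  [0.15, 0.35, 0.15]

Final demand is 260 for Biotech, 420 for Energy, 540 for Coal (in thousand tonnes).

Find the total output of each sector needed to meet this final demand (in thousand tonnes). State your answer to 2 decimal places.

x_1 = 827.06, x_2 = 1220.52, x_3 = 1283.81

I − A =
  [   0.85    -0.10    -0.25]
  [  -0.30     0.60    -0.05]
  [  -0.15    -0.35     0.85]
Cofactors of I−A, C_ij = (−1)^(i+j)·(minor ij) (rows/columns in the sector order above):
  C_11 = (0.60)(0.85) − (-0.05)(-0.35) = 0.4925
  C_12 = −[(-0.30)(0.85) − (-0.05)(-0.15)] = 0.2625
  C_13 = (-0.30)(-0.35) − (0.60)(-0.15) = 0.1950
  C_21 = −[(-0.10)(0.85) − (-0.25)(-0.35)] = 0.1725
  C_22 = (0.85)(0.85) − (-0.25)(-0.15) = 0.6850
  C_23 = −[(0.85)(-0.35) − (-0.10)(-0.15)] = 0.3125
  C_31 = (-0.10)(-0.05) − (-0.25)(0.60) = 0.1550
  C_32 = −[(0.85)(-0.05) − (-0.25)(-0.30)] = 0.1175
  C_33 = (0.85)(0.60) − (-0.10)(-0.30) = 0.4800
det(I−A) = Σ_j (I−A)_1j·C_1j = (0.85)(0.4925) + (-0.10)(0.2625) + (-0.25)(0.1950) = 0.343625
adj(I−A) = Cᵀ =
  [ 0.4925   0.1725   0.1550]
  [ 0.2625   0.6850   0.1175]
  [ 0.1950   0.3125   0.4800]
(I − A)⁻¹ = adj(I−A) / det(I−A) ≈
  [   1.4332     0.5020     0.4511]
  [   0.7639     1.9935     0.3419]
  [   0.5675     0.9094     1.3969]
x = (I − A)⁻¹ d = adj(I−A)·d / det(I−A), with det(I−A) = 0.343625:
  x_1 = (0.4925·260 + 0.1725·420 + 0.1550·540) / 0.343625 = 284.20 / 0.343625 ≈ 827.06
  x_2 = (0.2625·260 + 0.6850·420 + 0.1175·540) / 0.343625 = 419.40 / 0.343625 ≈ 1220.52
  x_3 = (0.1950·260 + 0.3125·420 + 0.4800·540) / 0.343625 = 441.15 / 0.343625 ≈ 1283.81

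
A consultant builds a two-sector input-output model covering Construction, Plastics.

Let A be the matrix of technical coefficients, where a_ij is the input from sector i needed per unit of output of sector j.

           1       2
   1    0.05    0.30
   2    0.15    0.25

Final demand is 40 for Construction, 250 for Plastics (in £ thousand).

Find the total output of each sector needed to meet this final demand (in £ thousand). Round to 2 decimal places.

I − A =
  [   0.95    -0.30]
  [  -0.15     0.75]
det(I−A) = (0.95)(0.75) − (-0.30)(-0.15) = 0.6675
adj(I−A) = [[0.75, 0.30], [0.15, 0.95]]
(I − A)⁻¹ = adj(I−A) / det(I−A) ≈
  [   1.1236     0.4494]
  [   0.2247     1.4232]
x = (I − A)⁻¹ d = adj(I−A)·d / det(I−A), with det(I−A) = 0.6675:
  x_1 = (0.75·40 + 0.30·250) / 0.6675 = 105.00 / 0.6675 ≈ 157.30
  x_2 = (0.15·40 + 0.95·250) / 0.6675 = 243.50 / 0.6675 ≈ 364.79

x_1 = 157.30, x_2 = 364.79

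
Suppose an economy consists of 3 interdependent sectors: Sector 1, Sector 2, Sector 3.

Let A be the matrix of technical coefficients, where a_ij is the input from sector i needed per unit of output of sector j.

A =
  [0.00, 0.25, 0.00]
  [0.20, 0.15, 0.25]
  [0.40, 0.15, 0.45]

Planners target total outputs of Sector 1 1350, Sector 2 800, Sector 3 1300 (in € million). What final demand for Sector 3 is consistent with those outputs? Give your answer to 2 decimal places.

d_3 = 55.00

I − A =
  [   1.00    -0.25     0.00]
  [  -0.20     0.85    -0.25]
  [  -0.40    -0.15     0.55]
d = (I − A) x:
  d_1 = (+1.00)·1350 + (-0.25)·800 + (+0.00)·1300 = 1150.00
  d_2 = (-0.20)·1350 + (+0.85)·800 + (-0.25)·1300 = 85.00
  d_3 = (-0.40)·1350 + (-0.15)·800 + (+0.55)·1300 = 55.00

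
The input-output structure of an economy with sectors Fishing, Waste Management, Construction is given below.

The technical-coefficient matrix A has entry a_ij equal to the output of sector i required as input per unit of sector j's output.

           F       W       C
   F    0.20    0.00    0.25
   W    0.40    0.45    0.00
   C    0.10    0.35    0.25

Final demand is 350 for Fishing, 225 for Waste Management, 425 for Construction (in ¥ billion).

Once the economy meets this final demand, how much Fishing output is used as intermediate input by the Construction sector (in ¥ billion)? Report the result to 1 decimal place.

z_FC = 282.9

I − A =
  [   0.80     0.00    -0.25]
  [  -0.40     0.55     0.00]
  [  -0.10    -0.35     0.75]
Cofactors of I−A, C_ij = (−1)^(i+j)·(minor ij) (rows/columns in the sector order above):
  C_11 = (0.55)(0.75) − (0.00)(-0.35) = 0.4125
  C_12 = −[(-0.40)(0.75) − (0.00)(-0.10)] = 0.3000
  C_13 = (-0.40)(-0.35) − (0.55)(-0.10) = 0.1950
  C_21 = −[(0.00)(0.75) − (-0.25)(-0.35)] = 0.0875
  C_22 = (0.80)(0.75) − (-0.25)(-0.10) = 0.5750
  C_23 = −[(0.80)(-0.35) − (0.00)(-0.10)] = 0.2800
  C_31 = (0.00)(0.00) − (-0.25)(0.55) = 0.1375
  C_32 = −[(0.80)(0.00) − (-0.25)(-0.40)] = 0.1000
  C_33 = (0.80)(0.55) − (0.00)(-0.40) = 0.4400
det(I−A) = Σ_j (I−A)_1j·C_1j = (0.80)(0.4125) + (0.00)(0.3000) + (-0.25)(0.1950) = 0.28125
adj(I−A) = Cᵀ =
  [ 0.4125   0.0875   0.1375]
  [ 0.3000   0.5750   0.1000]
  [ 0.1950   0.2800   0.4400]
(I − A)⁻¹ = adj(I−A) / det(I−A) ≈
  [   1.4667     0.3111     0.4889]
  [   1.0667     2.0444     0.3556]
  [   0.6933     0.9956     1.5644]
First solve x = (I − A)⁻¹ d = adj(I−A)·d / det(I−A); in particular x_C = (0.1950·350 + 0.2800·225 + 0.4400·425) / 0.28125 = 318.25 / 0.28125 ≈ 1131.556.
Intermediate flow from F to C: z_FC = a_FC · x_C = 0.25 × 318.25 / 0.28125 = 79.5625 / 0.28125 ≈ 282.9.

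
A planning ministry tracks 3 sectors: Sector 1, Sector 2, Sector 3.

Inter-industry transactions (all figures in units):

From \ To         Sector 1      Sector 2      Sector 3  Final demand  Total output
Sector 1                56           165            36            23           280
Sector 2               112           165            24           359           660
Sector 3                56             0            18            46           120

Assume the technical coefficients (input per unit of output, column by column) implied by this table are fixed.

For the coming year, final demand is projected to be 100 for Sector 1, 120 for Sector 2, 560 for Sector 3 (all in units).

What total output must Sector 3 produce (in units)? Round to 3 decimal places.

Technical coefficients a_ij = z_ij / X_j:
  a_11 = 56/280 = 0.20, a_21 = 112/280 = 0.40, a_31 = 56/280 = 0.20
  a_12 = 165/660 = 0.25, a_22 = 165/660 = 0.25, a_32 = 0/660 = 0.00
  a_13 = 36/120 = 0.30, a_23 = 24/120 = 0.20, a_33 = 18/120 = 0.15
I − A =
  [   0.80    -0.25    -0.30]
  [  -0.40     0.75    -0.20]
  [  -0.20     0.00     0.85]
Cofactors of I−A, C_ij = (−1)^(i+j)·(minor ij) (rows/columns in the sector order above):
  C_11 = (0.75)(0.85) − (-0.20)(0.00) = 0.6375
  C_12 = −[(-0.40)(0.85) − (-0.20)(-0.20)] = 0.3800
  C_13 = (-0.40)(0.00) − (0.75)(-0.20) = 0.1500
  C_21 = −[(-0.25)(0.85) − (-0.30)(0.00)] = 0.2125
  C_22 = (0.80)(0.85) − (-0.30)(-0.20) = 0.6200
  C_23 = −[(0.80)(0.00) − (-0.25)(-0.20)] = 0.0500
  C_31 = (-0.25)(-0.20) − (-0.30)(0.75) = 0.2750
  C_32 = −[(0.80)(-0.20) − (-0.30)(-0.40)] = 0.2800
  C_33 = (0.80)(0.75) − (-0.25)(-0.40) = 0.5000
det(I−A) = Σ_j (I−A)_1j·C_1j = (0.80)(0.6375) + (-0.25)(0.3800) + (-0.30)(0.1500) = 0.3700
adj(I−A) = Cᵀ =
  [ 0.6375   0.2125   0.2750]
  [ 0.3800   0.6200   0.2800]
  [ 0.1500   0.0500   0.5000]
(I − A)⁻¹ = adj(I−A) / det(I−A) ≈
  [   1.7230     0.5743     0.7432]
  [   1.0270     1.6757     0.7568]
  [   0.4054     0.1351     1.3514]
x = (I − A)⁻¹ d = adj(I−A)·d / det(I−A), with det(I−A) = 0.3700:
  x_1 = (0.6375·100 + 0.2125·120 + 0.2750·560) / 0.3700 = 243.25 / 0.3700 ≈ 657.432
  x_2 = (0.3800·100 + 0.6200·120 + 0.2800·560) / 0.3700 = 269.20 / 0.3700 ≈ 727.568
  x_3 = (0.1500·100 + 0.0500·120 + 0.5000·560) / 0.3700 = 301.00 / 0.3700 ≈ 813.514

x_3 = 813.514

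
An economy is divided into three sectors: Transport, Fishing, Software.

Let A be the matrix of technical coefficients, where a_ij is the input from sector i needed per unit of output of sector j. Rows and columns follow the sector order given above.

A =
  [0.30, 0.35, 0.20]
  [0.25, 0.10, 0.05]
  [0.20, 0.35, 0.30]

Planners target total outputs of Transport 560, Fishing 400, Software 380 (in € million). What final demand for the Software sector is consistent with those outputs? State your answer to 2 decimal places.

d_3 = 14.00

I − A =
  [   0.70    -0.35    -0.20]
  [  -0.25     0.90    -0.05]
  [  -0.20    -0.35     0.70]
d = (I − A) x:
  d_1 = (+0.70)·560 + (-0.35)·400 + (-0.20)·380 = 176.00
  d_2 = (-0.25)·560 + (+0.90)·400 + (-0.05)·380 = 201.00
  d_3 = (-0.20)·560 + (-0.35)·400 + (+0.70)·380 = 14.00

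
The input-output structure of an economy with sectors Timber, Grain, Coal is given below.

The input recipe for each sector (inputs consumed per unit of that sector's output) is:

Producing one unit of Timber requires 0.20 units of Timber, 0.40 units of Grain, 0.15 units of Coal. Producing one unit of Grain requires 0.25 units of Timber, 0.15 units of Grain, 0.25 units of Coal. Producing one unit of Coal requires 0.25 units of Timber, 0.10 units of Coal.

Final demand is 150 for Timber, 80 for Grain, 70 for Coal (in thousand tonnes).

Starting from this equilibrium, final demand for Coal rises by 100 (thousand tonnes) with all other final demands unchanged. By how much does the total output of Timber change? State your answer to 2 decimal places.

I − A =
  [   0.80    -0.25    -0.25]
  [  -0.40     0.85     0.00]
  [  -0.15    -0.25     0.90]
Cofactors of I−A, C_ij = (−1)^(i+j)·(minor ij) (rows/columns in the sector order above):
  C_11 = (0.85)(0.90) − (0.00)(-0.25) = 0.7650
  C_12 = −[(-0.40)(0.90) − (0.00)(-0.15)] = 0.3600
  C_13 = (-0.40)(-0.25) − (0.85)(-0.15) = 0.2275
  C_21 = −[(-0.25)(0.90) − (-0.25)(-0.25)] = 0.2875
  C_22 = (0.80)(0.90) − (-0.25)(-0.15) = 0.6825
  C_23 = −[(0.80)(-0.25) − (-0.25)(-0.15)] = 0.2375
  C_31 = (-0.25)(0.00) − (-0.25)(0.85) = 0.2125
  C_32 = −[(0.80)(0.00) − (-0.25)(-0.40)] = 0.1000
  C_33 = (0.80)(0.85) − (-0.25)(-0.40) = 0.5800
det(I−A) = Σ_j (I−A)_1j·C_1j = (0.80)(0.7650) + (-0.25)(0.3600) + (-0.25)(0.2275) = 0.465125
adj(I−A) = Cᵀ =
  [ 0.7650   0.2875   0.2125]
  [ 0.3600   0.6825   0.1000]
  [ 0.2275   0.2375   0.5800]
(I − A)⁻¹ = adj(I−A) / det(I−A) ≈
  [   1.6447     0.6181     0.4569]
  [   0.7740     1.4673     0.2150]
  [   0.4891     0.5106     1.2470]
Δx = (I − A)⁻¹ Δd with Δd having +100 in the Coal component and 0 elsewhere.
So Δx_T = L_TC · (+100), where L_TC = adj(I−A)_TC / det(I−A) = 0.2125 / 0.465125.
Δx_T = 0.2125 × (+100) / 0.465125 = 21.25 / 0.465125 ≈ 45.69.

Δx_T = 45.69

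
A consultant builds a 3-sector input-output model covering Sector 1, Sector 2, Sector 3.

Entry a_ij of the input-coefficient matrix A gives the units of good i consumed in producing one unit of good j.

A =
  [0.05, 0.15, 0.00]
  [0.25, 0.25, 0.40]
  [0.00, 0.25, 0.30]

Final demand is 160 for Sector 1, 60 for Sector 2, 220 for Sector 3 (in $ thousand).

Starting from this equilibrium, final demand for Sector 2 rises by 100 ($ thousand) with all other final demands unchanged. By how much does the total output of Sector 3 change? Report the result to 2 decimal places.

I − A =
  [   0.95    -0.15     0.00]
  [  -0.25     0.75    -0.40]
  [   0.00    -0.25     0.70]
Cofactors of I−A, C_ij = (−1)^(i+j)·(minor ij) (rows/columns in the sector order above):
  C_11 = (0.75)(0.70) − (-0.40)(-0.25) = 0.4250
  C_12 = −[(-0.25)(0.70) − (-0.40)(0.00)] = 0.1750
  C_13 = (-0.25)(-0.25) − (0.75)(0.00) = 0.0625
  C_21 = −[(-0.15)(0.70) − (0.00)(-0.25)] = 0.1050
  C_22 = (0.95)(0.70) − (0.00)(0.00) = 0.6650
  C_23 = −[(0.95)(-0.25) − (-0.15)(0.00)] = 0.2375
  C_31 = (-0.15)(-0.40) − (0.00)(0.75) = 0.0600
  C_32 = −[(0.95)(-0.40) − (0.00)(-0.25)] = 0.3800
  C_33 = (0.95)(0.75) − (-0.15)(-0.25) = 0.6750
det(I−A) = Σ_j (I−A)_1j·C_1j = (0.95)(0.4250) + (-0.15)(0.1750) + (0.00)(0.0625) = 0.3775
adj(I−A) = Cᵀ =
  [ 0.4250   0.1050   0.0600]
  [ 0.1750   0.6650   0.3800]
  [ 0.0625   0.2375   0.6750]
(I − A)⁻¹ = adj(I−A) / det(I−A) ≈
  [   1.1258     0.2781     0.1589]
  [   0.4636     1.7616     1.0066]
  [   0.1656     0.6291     1.7881]
Δx = (I − A)⁻¹ Δd with Δd having +100 in the Sector 2 component and 0 elsewhere.
So Δx_3 = L_32 · (+100), where L_32 = adj(I−A)_32 / det(I−A) = 0.2375 / 0.3775.
Δx_3 = 0.2375 × (+100) / 0.3775 = 23.75 / 0.3775 ≈ 62.91.

Δx_3 = 62.91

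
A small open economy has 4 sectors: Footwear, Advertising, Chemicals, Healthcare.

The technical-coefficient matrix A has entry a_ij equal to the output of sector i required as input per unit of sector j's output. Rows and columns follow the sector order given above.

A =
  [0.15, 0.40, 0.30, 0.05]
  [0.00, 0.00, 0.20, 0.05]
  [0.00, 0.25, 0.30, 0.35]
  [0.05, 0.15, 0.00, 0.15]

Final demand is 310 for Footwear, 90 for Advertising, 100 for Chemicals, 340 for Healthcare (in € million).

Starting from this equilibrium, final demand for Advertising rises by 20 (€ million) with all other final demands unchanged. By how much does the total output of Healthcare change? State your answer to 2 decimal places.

I − A =
  [   0.85    -0.40    -0.30    -0.05]
  [   0.00     1.00    -0.20    -0.05]
  [   0.00    -0.25     0.70    -0.35]
  [  -0.05    -0.15     0.00     0.85]
Compute the cofactors C_ij = (−1)^(i+j)·(3×3 minor ij) of I−A; the adjugate is their transpose:
adj(I−A) = Cᵀ =
  [ 0.536750   0.322750   0.322250   0.183250]
  [ 0.005250   0.498750   0.144750   0.089250]
  [ 0.018125   0.231625   0.712625   0.308125]
  [ 0.032500   0.107000   0.044500   0.552500]
det(I−A) = Σ_j (I−A)_1j·C_1j = (0.85)(0.536750) + (-0.40)(0.005250) + (-0.30)(0.018125) + (-0.05)(0.032500) = 0.447075
(I − A)⁻¹ = adj(I−A) / det(I−A) ≈
  [   1.2006     0.7219     0.7208     0.4099]
  [   0.0117     1.1156     0.3238     0.1996]
  [   0.0405     0.5181     1.5940     0.6892]
  [   0.0727     0.2393     0.0995     1.2358]
Δx = (I − A)⁻¹ Δd with Δd having +20 in the Advertising component and 0 elsewhere.
So Δx_H = L_HA · (+20), where L_HA = adj(I−A)_HA / det(I−A) = 0.107000 / 0.447075.
Δx_H = 0.107000 × (+20) / 0.447075 = 2.14 / 0.447075 ≈ 4.79.

Δx_H = 4.79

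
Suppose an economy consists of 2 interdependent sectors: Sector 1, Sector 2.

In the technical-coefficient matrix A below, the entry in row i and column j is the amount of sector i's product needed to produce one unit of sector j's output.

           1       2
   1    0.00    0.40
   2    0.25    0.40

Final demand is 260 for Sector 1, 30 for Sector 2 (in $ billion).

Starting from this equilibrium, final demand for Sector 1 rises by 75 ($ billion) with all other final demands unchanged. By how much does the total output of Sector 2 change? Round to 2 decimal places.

I − A =
  [   1.00    -0.40]
  [  -0.25     0.60]
det(I−A) = (1.00)(0.60) − (-0.40)(-0.25) = 0.5000
adj(I−A) = [[0.60, 0.40], [0.25, 1.00]]
(I − A)⁻¹ = adj(I−A) / det(I−A) ≈
  [   1.2000     0.8000]
  [   0.5000     2.0000]
Δx = (I − A)⁻¹ Δd with Δd having +75 in the Sector 1 component and 0 elsewhere.
So Δx_2 = L_21 · (+75), where L_21 = adj(I−A)_21 / det(I−A) = 0.25 / 0.5000.
Δx_2 = 0.25 × (+75) / 0.5000 = 18.75 / 0.5000 = 37.50.

Δx_2 = 37.50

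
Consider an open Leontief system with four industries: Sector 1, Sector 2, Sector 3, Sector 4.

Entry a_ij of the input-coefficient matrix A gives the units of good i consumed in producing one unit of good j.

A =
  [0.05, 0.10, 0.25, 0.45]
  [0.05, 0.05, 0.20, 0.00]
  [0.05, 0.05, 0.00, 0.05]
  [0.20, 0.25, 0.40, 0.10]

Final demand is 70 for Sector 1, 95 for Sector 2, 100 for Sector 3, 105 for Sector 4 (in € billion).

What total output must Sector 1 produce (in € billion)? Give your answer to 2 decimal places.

x_1 = 252.06

I − A =
  [   0.95    -0.10    -0.25    -0.45]
  [  -0.05     0.95    -0.20     0.00]
  [  -0.05    -0.05     1.00    -0.05]
  [  -0.20    -0.25    -0.40     0.90]
Compute the cofactors C_ij = (−1)^(i+j)·(3×3 minor ij) of I−A; the adjugate is their transpose:
adj(I−A) = Cᵀ =
  [ 0.824500   0.223875   0.425250   0.435875]
  [ 0.055000   0.723250   0.173250   0.037125]
  [ 0.055125   0.061250   0.716625   0.067375]
  [ 0.223000   0.277875   0.461125   0.874500]
det(I−A) = Σ_j (I−A)_1j·C_1j = (0.95)(0.824500) + (-0.10)(0.055000) + (-0.25)(0.055125) + (-0.45)(0.223000) = 0.66364375
(I − A)⁻¹ = adj(I−A) / det(I−A) ≈
  [   1.2424     0.3373     0.6408     0.6568]
  [   0.0829     1.0898     0.2611     0.0559]
  [   0.0831     0.0923     1.0798     0.1015]
  [   0.3360     0.4187     0.6948     1.3177]
x = (I − A)⁻¹ d = adj(I−A)·d / det(I−A), with det(I−A) = 0.66364375:
  x_1 = (0.824500·70 + 0.223875·95 + 0.425250·100 + 0.435875·105) / 0.66364375 = 167.275 / 0.66364375 ≈ 252.06
  x_2 = (0.055000·70 + 0.723250·95 + 0.173250·100 + 0.037125·105) / 0.66364375 = 93.781875 / 0.66364375 ≈ 141.31
  x_3 = (0.055125·70 + 0.061250·95 + 0.716625·100 + 0.067375·105) / 0.66364375 = 88.414375 / 0.66364375 ≈ 133.23
  x_4 = (0.223000·70 + 0.277875·95 + 0.461125·100 + 0.874500·105) / 0.66364375 = 179.943125 / 0.66364375 ≈ 271.14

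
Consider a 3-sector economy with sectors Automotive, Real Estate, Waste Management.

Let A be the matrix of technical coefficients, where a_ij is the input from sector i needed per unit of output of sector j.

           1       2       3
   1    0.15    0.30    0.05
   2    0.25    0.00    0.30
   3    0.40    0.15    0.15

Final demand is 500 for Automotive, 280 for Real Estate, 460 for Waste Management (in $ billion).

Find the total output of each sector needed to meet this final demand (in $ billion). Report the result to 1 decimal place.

x_1 = 960.5, x_2 = 863.8, x_3 = 1145.6

I − A =
  [   0.85    -0.30    -0.05]
  [  -0.25     1.00    -0.30]
  [  -0.40    -0.15     0.85]
Cofactors of I−A, C_ij = (−1)^(i+j)·(minor ij) (rows/columns in the sector order above):
  C_11 = (1.00)(0.85) − (-0.30)(-0.15) = 0.8050
  C_12 = −[(-0.25)(0.85) − (-0.30)(-0.40)] = 0.3325
  C_13 = (-0.25)(-0.15) − (1.00)(-0.40) = 0.4375
  C_21 = −[(-0.30)(0.85) − (-0.05)(-0.15)] = 0.2625
  C_22 = (0.85)(0.85) − (-0.05)(-0.40) = 0.7025
  C_23 = −[(0.85)(-0.15) − (-0.30)(-0.40)] = 0.2475
  C_31 = (-0.30)(-0.30) − (-0.05)(1.00) = 0.1400
  C_32 = −[(0.85)(-0.30) − (-0.05)(-0.25)] = 0.2675
  C_33 = (0.85)(1.00) − (-0.30)(-0.25) = 0.7750
det(I−A) = Σ_j (I−A)_1j·C_1j = (0.85)(0.8050) + (-0.30)(0.3325) + (-0.05)(0.4375) = 0.562625
adj(I−A) = Cᵀ =
  [ 0.8050   0.2625   0.1400]
  [ 0.3325   0.7025   0.2675]
  [ 0.4375   0.2475   0.7750]
(I − A)⁻¹ = adj(I−A) / det(I−A) ≈
  [   1.4308     0.4666     0.2488]
  [   0.5910     1.2486     0.4754]
  [   0.7776     0.4399     1.3775]
x = (I − A)⁻¹ d = adj(I−A)·d / det(I−A), with det(I−A) = 0.562625:
  x_1 = (0.8050·500 + 0.2625·280 + 0.1400·460) / 0.562625 = 540.40 / 0.562625 ≈ 960.5
  x_2 = (0.3325·500 + 0.7025·280 + 0.2675·460) / 0.562625 = 486.00 / 0.562625 ≈ 863.8
  x_3 = (0.4375·500 + 0.2475·280 + 0.7750·460) / 0.562625 = 644.55 / 0.562625 ≈ 1145.6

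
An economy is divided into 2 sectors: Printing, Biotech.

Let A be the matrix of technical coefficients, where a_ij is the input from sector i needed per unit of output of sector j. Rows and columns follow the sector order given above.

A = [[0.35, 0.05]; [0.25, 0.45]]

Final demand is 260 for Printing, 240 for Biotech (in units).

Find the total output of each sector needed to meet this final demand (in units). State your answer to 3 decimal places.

I − A =
  [   0.65    -0.05]
  [  -0.25     0.55]
det(I−A) = (0.65)(0.55) − (-0.05)(-0.25) = 0.3450
adj(I−A) = [[0.55, 0.05], [0.25, 0.65]]
(I − A)⁻¹ = adj(I−A) / det(I−A) ≈
  [   1.5942     0.1449]
  [   0.7246     1.8841]
x = (I − A)⁻¹ d = adj(I−A)·d / det(I−A), with det(I−A) = 0.3450:
  x_P = (0.55·260 + 0.05·240) / 0.3450 = 155.00 / 0.3450 ≈ 449.275
  x_B = (0.25·260 + 0.65·240) / 0.3450 = 221.00 / 0.3450 ≈ 640.580

x_P = 449.275, x_B = 640.580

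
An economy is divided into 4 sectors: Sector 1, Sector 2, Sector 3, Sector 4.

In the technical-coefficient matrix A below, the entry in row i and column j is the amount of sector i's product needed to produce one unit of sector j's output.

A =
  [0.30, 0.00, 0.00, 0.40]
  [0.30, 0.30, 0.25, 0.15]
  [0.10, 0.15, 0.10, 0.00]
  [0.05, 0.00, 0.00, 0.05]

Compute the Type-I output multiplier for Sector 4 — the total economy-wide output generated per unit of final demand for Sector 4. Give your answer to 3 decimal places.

m_4 = 2.423

I − A =
  [   0.70     0.00     0.00    -0.40]
  [  -0.30     0.70    -0.25    -0.15]
  [  -0.10    -0.15     0.90     0.00]
  [  -0.05     0.00     0.00     0.95]
Compute the cofactors C_ij = (−1)^(i+j)·(3×3 minor ij) of I−A; the adjugate is their transpose:
adj(I−A) = Cᵀ =
  [ 0.562875   0.000000   0.000000   0.237000]
  [ 0.287000   0.580500   0.161250   0.212500]
  [ 0.110375   0.096750   0.451500   0.061750]
  [ 0.029625   0.000000   0.000000   0.414750]
det(I−A) = Σ_j (I−A)_1j·C_1j = (0.70)(0.562875) + (0.00)(0.287000) + (0.00)(0.110375) + (-0.40)(0.029625) = 0.3821625
(I − A)⁻¹ = adj(I−A) / det(I−A) ≈
  [   1.4729     0.0000     0.0000     0.6202]
  [   0.7510     1.5190     0.4219     0.5560]
  [   0.2888     0.2532     1.1814     0.1616]
  [   0.0775     0.0000     0.0000     1.0853]
The output multiplier for sector j is the column-j sum of the Leontief inverse (I − A)⁻¹ = adj(I−A) / det(I−A).
Column 4 of adj(I−A): (0.237000, 0.212500, 0.061750, 0.414750); det(I−A) = 0.3821625.
m_4 = (0.237000 + 0.212500 + 0.061750 + 0.414750) / 0.3821625 = 0.926 / 0.3821625 ≈ 2.423.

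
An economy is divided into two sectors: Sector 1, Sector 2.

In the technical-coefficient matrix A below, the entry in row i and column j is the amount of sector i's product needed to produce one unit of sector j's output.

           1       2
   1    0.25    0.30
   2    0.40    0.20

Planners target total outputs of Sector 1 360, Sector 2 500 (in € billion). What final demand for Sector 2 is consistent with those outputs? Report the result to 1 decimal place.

I − A =
  [   0.75    -0.30]
  [  -0.40     0.80]
d = (I − A) x:
  d_1 = (+0.75)·360 + (-0.30)·500 = 120.0
  d_2 = (-0.40)·360 + (+0.80)·500 = 256.0

d_2 = 256.0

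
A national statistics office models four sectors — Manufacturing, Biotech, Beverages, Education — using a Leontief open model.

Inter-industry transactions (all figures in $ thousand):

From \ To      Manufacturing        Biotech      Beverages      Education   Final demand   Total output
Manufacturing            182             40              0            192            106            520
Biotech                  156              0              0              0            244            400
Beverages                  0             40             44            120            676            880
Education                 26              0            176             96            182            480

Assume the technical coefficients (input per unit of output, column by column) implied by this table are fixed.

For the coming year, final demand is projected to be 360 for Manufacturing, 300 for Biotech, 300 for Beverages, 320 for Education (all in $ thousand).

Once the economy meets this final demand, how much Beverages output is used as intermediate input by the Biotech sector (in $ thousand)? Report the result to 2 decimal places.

z_32 = 60.44

Technical coefficients a_ij = z_ij / X_j:
  a_11 = 182/520 = 0.35, a_21 = 156/520 = 0.30, a_31 = 0/520 = 0.00, a_41 = 26/520 = 0.05
  a_12 = 40/400 = 0.10, a_22 = 0/400 = 0.00, a_32 = 40/400 = 0.10, a_42 = 0/400 = 0.00
  a_13 = 0/880 = 0.00, a_23 = 0/880 = 0.00, a_33 = 44/880 = 0.05, a_43 = 176/880 = 0.20
  a_14 = 192/480 = 0.40, a_24 = 0/480 = 0.00, a_34 = 120/480 = 0.25, a_44 = 96/480 = 0.20
I − A =
  [   0.65    -0.10     0.00    -0.40]
  [  -0.30     1.00     0.00     0.00]
  [   0.00    -0.10     0.95    -0.25]
  [  -0.05     0.00    -0.20     0.80]
Compute the cofactors C_ij = (−1)^(i+j)·(3×3 minor ij) of I−A; the adjugate is their transpose:
adj(I−A) = Cᵀ =
  [ 0.71000   0.07900   0.08000   0.38000]
  [ 0.21300   0.44250   0.02400   0.11400]
  [ 0.03650   0.05125   0.47600   0.16700]
  [ 0.05350   0.01775   0.12400   0.58900]
det(I−A) = Σ_j (I−A)_1j·C_1j = (0.65)(0.71000) + (-0.10)(0.21300) + (0.00)(0.03650) + (-0.40)(0.05350) = 0.4188
(I − A)⁻¹ = adj(I−A) / det(I−A) ≈
  [   1.6953     0.1886     0.1910     0.9074]
  [   0.5086     1.0566     0.0573     0.2722]
  [   0.0872     0.1224     1.1366     0.3988]
  [   0.1277     0.0424     0.2961     1.4064]
First solve x = (I − A)⁻¹ d = adj(I−A)·d / det(I−A); in particular x_2 = (0.21300·360 + 0.44250·300 + 0.02400·300 + 0.11400·320) / 0.4188 = 253.11 / 0.4188 ≈ 604.3696.
Intermediate flow from 3 to 2: z_32 = a_32 · x_2 = 0.10 × 253.11 / 0.4188 = 25.311 / 0.4188 ≈ 60.44.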